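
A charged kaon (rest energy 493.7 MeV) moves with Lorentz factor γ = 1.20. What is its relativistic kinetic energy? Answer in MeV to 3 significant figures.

γ = 1.20 (given)
K = (γ − 1)m₀c² = (1.20 − 1) × 493.7 MeV = 0.20000 × 493.7 MeV = 98.7 MeV

K ≈ 98.7 MeV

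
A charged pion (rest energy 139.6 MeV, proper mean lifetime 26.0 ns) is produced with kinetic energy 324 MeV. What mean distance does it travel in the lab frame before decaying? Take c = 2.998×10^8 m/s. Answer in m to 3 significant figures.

γ = 1 + K/(m₀c²) = 1 + 324/139.6 = 3.3209
β = √(1 − 1/γ²) = 0.95359
Dilated lifetime: γτ₀ = 3.3209 × 26.0 ns = 86.344 ns
d = βc·γτ₀ = 0.95359 × (2.998×10^8 m/s) × 8.6344×10^-8 s = 24.7 m

d ≈ 24.7 m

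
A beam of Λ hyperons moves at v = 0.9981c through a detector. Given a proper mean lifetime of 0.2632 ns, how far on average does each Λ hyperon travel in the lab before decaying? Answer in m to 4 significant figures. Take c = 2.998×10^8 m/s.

γ = 1/√(1 − 0.9981²) = 16.2299
Dilated lifetime: Δt = γτ₀ = 16.2299 × 0.2632 ns = 4.27170 ns
d = vΔt = 0.9981c × 4.27170 ns = 2.99230×10^8 m/s × 4.27170×10^-9 s = 1.278 m

d ≈ 1.278 m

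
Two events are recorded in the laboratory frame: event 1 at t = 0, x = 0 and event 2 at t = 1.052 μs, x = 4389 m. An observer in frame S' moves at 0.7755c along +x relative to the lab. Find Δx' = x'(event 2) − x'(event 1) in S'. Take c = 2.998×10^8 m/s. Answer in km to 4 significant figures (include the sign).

Δx' ≈ 6.564 km

γ = 1/√(1 − 0.7755²) = 1.58391
Δx' = γ(Δx − vΔt) = 1.58391 × (4389 m − 0.7755×(2.998×10^8 m/s)×1.052×10^-6 s)
= 1.58391 × (4144.42 m) = 6.564 km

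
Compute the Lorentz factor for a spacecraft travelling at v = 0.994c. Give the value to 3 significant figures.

γ ≈ 9.14

γ = 1/√(1 − β²) = 1/√(1 − 0.994²) = 1/√(0.011964) = 9.14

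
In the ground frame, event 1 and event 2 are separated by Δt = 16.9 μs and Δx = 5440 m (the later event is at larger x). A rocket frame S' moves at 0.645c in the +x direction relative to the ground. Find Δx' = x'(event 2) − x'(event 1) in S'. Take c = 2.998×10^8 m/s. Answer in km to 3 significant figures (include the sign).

Δx' ≈ 2.84 km

γ = 1/√(1 − 0.645²) = 1.3086
Δx' = γ(Δx − vΔt) = 1.3086 × (5440 m − 0.645×(2.998×10^8 m/s)×16.9×10^-6 s)
= 1.3086 × (2172.0 m) = 2.84 km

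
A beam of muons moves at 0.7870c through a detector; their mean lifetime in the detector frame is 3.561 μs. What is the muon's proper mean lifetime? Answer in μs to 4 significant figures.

τ₀ ≈ 2.197 μs

γ = 1/√(1 − 0.7870²) = 1.62087
Proper time: τ₀ = Δt/γ = 3.561/1.62087 = 2.197 μs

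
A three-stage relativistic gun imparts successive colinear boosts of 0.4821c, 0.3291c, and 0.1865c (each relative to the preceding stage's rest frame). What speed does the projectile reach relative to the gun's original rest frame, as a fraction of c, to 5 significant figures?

Compose boost 2: (0.3291 + 0.4821)/(1 + 0.3291×0.4821) = 0.81120/1.158659 = 0.7001196
Compose boost 3: (0.1865 + 0.7001196)/(1 + 0.1865×0.7001196) = 0.8866196/1.130572 = 0.78422

u ≈ 0.78422c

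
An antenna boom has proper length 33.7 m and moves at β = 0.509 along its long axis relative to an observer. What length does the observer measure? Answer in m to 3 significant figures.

γ = 1/√(1 − 0.509²) = 1.1618
Length contraction: L = L₀/γ = 33.7/1.1618 = 29.0 m

L ≈ 29.0 m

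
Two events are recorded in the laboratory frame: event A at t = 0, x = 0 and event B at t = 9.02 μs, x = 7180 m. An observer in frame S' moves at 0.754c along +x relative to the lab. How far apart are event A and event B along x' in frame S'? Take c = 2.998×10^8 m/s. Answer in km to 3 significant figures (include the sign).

γ = 1/√(1 − 0.754²) = 1.5224
Δx' = γ(Δx − vΔt) = 1.5224 × (7180 m − 0.754×(2.998×10^8 m/s)×9.02×10^-6 s)
= 1.5224 × (5141.0 m) = 7.83 km

Δx' ≈ 7.83 km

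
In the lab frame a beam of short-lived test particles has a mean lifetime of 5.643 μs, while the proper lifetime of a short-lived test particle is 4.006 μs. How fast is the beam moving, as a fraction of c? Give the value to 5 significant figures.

γ = Δt/τ₀ = 5.643/4.006 = 1.408637
β = √(1 − 1/γ²) = √(1 − 1/1.408637²) = 0.70430

β ≈ 0.70430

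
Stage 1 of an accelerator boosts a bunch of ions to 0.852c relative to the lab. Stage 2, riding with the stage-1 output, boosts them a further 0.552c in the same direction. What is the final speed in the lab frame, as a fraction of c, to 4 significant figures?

Compose boost 2: (0.552 + 0.852)/(1 + 0.552×0.852) = 1.404/1.47030 = 0.9549

u ≈ 0.9549c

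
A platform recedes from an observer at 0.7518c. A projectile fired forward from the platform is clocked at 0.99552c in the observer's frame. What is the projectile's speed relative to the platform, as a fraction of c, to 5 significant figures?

Inverse velocity addition: u' = (u − v)/(1 − uv/c²)
= (0.99552 − 0.7518)/(1 − 0.99552×0.7518) = 0.24372/0.2515681 = 0.96880

u' ≈ 0.96880c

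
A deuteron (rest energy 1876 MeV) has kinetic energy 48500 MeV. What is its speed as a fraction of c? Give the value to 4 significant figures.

β ≈ 0.9993

γ = 1 + K/(m₀c²) = 1 + 48500/1876 = 26.8529
β = √(1 − 1/γ²) = 0.9993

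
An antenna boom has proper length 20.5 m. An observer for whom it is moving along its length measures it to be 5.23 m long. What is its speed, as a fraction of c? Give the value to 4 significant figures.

γ = L₀/L = 20.5/5.23 = 3.91969
β = √(1 − 1/γ²) = 0.9669

β ≈ 0.9669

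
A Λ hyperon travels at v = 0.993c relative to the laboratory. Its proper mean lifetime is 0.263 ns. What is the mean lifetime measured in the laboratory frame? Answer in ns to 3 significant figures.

Δt ≈ 2.23 ns

γ = 1/√(1 − 0.993²) = 8.4664
Time dilation: Δt = γτ₀ = 8.4664 × 0.263 ns = 2.23 ns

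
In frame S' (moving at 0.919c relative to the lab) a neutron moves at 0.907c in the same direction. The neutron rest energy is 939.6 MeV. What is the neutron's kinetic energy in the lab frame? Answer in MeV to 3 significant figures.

u_lab = (0.907 + 0.919)/(1 + 0.907×0.919) = 0.995892
γ = 1/√(1 − 0.995892²) = 11.043
K = (γ − 1)m₀c² = (11.043 − 1) × 939.6 = 10.043 × 939.6 = 9440 MeV

K ≈ 9440 MeV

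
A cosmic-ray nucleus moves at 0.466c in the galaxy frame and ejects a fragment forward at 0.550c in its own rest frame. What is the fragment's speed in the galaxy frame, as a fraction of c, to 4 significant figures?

Compose boost 2: (0.550 + 0.466)/(1 + 0.550×0.466) = 1.016/1.25630 = 0.8087

u ≈ 0.8087c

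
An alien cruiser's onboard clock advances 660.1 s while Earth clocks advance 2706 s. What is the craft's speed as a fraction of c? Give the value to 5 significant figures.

β ≈ 0.96979

γ = Δt/τ₀ = 2706/660.1 = 4.099379
β = √(1 − 1/γ²) = √(1 − 1/4.099379²) = 0.96979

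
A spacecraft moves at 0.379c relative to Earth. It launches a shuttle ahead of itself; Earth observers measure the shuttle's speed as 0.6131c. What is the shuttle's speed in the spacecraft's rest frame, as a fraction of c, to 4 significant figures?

u' ≈ 0.3050c

Inverse velocity addition: u' = (u − v)/(1 − uv/c²)
= (0.6131 − 0.379)/(1 − 0.6131×0.379) = 0.2341/0.767635 = 0.3050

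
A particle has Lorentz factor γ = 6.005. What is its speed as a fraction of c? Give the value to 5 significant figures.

β = √(1 − 1/γ²) = √(1 − 1/6.005²) = √(0.9722685) = 0.98604

β ≈ 0.98604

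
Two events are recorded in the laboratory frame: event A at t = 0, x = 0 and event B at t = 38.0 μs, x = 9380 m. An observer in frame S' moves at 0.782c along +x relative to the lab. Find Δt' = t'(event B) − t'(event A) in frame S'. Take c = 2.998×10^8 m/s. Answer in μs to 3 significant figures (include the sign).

Δt' ≈ 21.7 μs

γ = 1/√(1 − 0.782²) = 1.6044
Δt' = γ(Δt − vΔx/c²) = 1.6044 × (38.0 μs − 0.782×9380 m / (2.998×10^8 m/s))
= 1.6044 × (13.533 μs) = 21.7 μs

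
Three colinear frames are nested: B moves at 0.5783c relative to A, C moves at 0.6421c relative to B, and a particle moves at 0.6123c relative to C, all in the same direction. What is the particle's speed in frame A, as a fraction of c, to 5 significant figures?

Compose boost 2: (0.6421 + 0.5783)/(1 + 0.6421×0.5783) = 1.2204/1.371326 = 0.8899413
Compose boost 3: (0.6123 + 0.8899413)/(1 + 0.6123×0.8899413) = 1.502241/1.544911 = 0.97238

u ≈ 0.97238c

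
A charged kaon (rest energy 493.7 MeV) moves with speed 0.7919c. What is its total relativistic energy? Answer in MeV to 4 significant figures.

E ≈ 808.5 MeV

γ = 1/√(1 − 0.7919²) = 1.63760
E = γm₀c² = 1.63760 × 493.7 MeV = 808.5 MeV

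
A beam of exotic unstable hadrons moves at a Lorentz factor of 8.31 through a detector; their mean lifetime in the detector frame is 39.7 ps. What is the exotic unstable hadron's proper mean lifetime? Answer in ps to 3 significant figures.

τ₀ ≈ 4.78 ps

γ = 8.31 (given)
Proper time: τ₀ = Δt/γ = 39.7/8.31 = 4.78 ps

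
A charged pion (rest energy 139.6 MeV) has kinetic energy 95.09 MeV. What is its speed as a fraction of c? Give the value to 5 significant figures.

β ≈ 0.80385

γ = 1 + K/(m₀c²) = 1 + 95.09/139.6 = 1.681160
β = √(1 − 1/γ²) = 0.80385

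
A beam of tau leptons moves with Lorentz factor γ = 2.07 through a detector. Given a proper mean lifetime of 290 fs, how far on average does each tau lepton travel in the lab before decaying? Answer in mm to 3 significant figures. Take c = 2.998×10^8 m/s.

d ≈ 0.158 mm

β = √(1 − 1/γ²) = √(1 − 1/2.07²) = 0.87557
Dilated lifetime: Δt = γτ₀ = 2.07 × 290 fs = 600.30 fs
d = vΔt = 0.87557c × 600.30 fs = 2.6250×10^8 m/s × 6.0030×10^-13 s = 0.158 mm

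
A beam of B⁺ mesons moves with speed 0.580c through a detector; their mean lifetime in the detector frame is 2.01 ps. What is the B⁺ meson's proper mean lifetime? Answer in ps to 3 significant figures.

τ₀ ≈ 1.64 ps

γ = 1/√(1 − 0.580²) = 1.2276
Proper time: τ₀ = Δt/γ = 2.01/1.2276 = 1.64 ps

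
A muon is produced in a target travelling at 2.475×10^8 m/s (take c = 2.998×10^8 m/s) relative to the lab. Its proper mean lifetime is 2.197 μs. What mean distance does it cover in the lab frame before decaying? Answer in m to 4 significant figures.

d ≈ 963.5 m

β = v/c = 2.475×10^8 / 2.998×10^8 = 0.825550
γ = 1/√(1 − 0.825550²) = 1.77202
Dilated lifetime: Δt = γτ₀ = 1.77202 × 2.197 μs = 3.89312 μs
d = vΔt = 0.825550c × 3.89312 μs = 2.47500×10^8 m/s × 3.89312×10^-6 s = 963.5 m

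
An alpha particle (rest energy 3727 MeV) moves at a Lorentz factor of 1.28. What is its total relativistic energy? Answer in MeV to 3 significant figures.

E ≈ 4770 MeV

γ = 1.28 (given)
E = γm₀c² = 1.28 × 3727 MeV = 4770 MeV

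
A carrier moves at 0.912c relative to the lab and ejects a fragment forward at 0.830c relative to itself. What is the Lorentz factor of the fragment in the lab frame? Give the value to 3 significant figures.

γ ≈ 7.68

u_lab = (0.830 + 0.912)/(1 + 0.830×0.912) = 1.742/1.75696 = 0.991485
γ = 1/√(1 − 0.991485²) = 7.68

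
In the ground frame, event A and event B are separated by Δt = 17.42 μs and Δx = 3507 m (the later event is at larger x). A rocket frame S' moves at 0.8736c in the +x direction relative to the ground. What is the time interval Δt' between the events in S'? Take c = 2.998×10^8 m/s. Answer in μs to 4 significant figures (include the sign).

Δt' ≈ 14.80 μs

γ = 1/√(1 − 0.8736²) = 2.05489
Δt' = γ(Δt − vΔx/c²) = 2.05489 × (17.42 μs − 0.8736×3507 m / (2.998×10^8 m/s))
= 2.05489 × (7.20080 μs) = 14.80 μs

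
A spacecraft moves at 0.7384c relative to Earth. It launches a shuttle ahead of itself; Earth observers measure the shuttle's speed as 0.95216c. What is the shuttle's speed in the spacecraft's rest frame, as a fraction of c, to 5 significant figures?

Inverse velocity addition: u' = (u − v)/(1 − uv/c²)
= (0.95216 − 0.7384)/(1 − 0.95216×0.7384) = 0.21376/0.2969251 = 0.71991

u' ≈ 0.71991c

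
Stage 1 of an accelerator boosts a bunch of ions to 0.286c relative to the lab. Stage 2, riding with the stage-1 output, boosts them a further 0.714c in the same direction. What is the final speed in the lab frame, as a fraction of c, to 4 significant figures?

Compose boost 2: (0.714 + 0.286)/(1 + 0.714×0.286) = 1.000/1.20420 = 0.8304

u ≈ 0.8304c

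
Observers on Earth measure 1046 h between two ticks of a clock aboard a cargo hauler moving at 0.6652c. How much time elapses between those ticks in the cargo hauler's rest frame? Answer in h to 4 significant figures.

γ = 1/√(1 − 0.6652²) = 1.33929
Proper time: τ₀ = Δt/γ = 1046/1.33929 = 781.0 h

τ₀ ≈ 781.0 h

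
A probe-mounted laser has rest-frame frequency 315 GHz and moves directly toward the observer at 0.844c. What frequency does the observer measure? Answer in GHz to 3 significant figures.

f_obs ≈ 1080 GHz

Relativistic Doppler: f_obs = f_src √((1+β)/(1−β))
= 315 × √(1.8440/0.15600) = 315 × 3.4381 = 1080 GHz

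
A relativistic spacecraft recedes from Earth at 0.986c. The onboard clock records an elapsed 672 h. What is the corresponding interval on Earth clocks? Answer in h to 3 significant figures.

Δt ≈ 4030 h

γ = 1/√(1 − 0.986²) = 5.9972
Time dilation: Δt = γτ₀ = 5.9972 × 672 h = 4030 h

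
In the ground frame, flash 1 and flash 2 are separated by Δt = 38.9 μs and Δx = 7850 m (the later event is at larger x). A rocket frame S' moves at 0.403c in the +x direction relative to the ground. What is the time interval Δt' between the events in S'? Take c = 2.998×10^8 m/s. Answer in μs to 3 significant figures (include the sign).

γ = 1/√(1 − 0.403²) = 1.0927
Δt' = γ(Δt − vΔx/c²) = 1.0927 × (38.9 μs − 0.403×7850 m / (2.998×10^8 m/s))
= 1.0927 × (28.348 μs) = 31.0 μs

Δt' ≈ 31.0 μs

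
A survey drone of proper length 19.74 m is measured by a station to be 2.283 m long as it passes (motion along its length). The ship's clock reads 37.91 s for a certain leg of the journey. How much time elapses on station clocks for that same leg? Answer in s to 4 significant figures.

Length contraction ⇒ γ = L₀/L = 19.74/2.283 = 8.64652
Time dilation: Δt = γτ₀ = 8.64652 × 37.91 s = 327.8 s

Δt ≈ 327.8 s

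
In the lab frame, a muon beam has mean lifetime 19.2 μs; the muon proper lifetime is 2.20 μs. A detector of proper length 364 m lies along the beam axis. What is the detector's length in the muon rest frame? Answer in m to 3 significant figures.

Time dilation ⇒ γ = Δt/τ₀ = 19.2/2.20 = 8.7273
Length contraction: L = L₀/γ = 364/8.7273 = 41.7 m

L ≈ 41.7 m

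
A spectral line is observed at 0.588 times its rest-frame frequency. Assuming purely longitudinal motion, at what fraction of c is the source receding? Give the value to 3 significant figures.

f_obs/f_src = √((1−β)/(1+β)) = 0.588  ⇒  (1−β)/(1+β) = 0.34574
β = |1 − D²|/(1 + D²) = |1 − 0.34574|/(1 + 0.34574) = 0.486

β ≈ 0.486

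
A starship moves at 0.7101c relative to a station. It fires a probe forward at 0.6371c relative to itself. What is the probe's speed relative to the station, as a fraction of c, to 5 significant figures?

u ≈ 0.92757c

Relativistic velocity addition: u = (u' + v)/(1 + u'v/c²)
= (0.6371 + 0.7101)/(1 + 0.6371×0.7101) = 1.3472/1.452405 = 0.92757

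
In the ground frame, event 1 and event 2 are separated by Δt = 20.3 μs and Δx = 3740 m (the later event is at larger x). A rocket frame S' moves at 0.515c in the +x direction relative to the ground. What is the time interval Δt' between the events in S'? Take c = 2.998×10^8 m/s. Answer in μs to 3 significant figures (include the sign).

Δt' ≈ 16.2 μs

γ = 1/√(1 − 0.515²) = 1.1666
Δt' = γ(Δt − vΔx/c²) = 1.1666 × (20.3 μs − 0.515×3740 m / (2.998×10^8 m/s))
= 1.1666 × (13.875 μs) = 16.2 μs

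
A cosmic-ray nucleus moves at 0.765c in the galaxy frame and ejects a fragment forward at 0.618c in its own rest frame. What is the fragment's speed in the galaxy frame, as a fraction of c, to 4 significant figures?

u ≈ 0.9390c

Compose boost 2: (0.618 + 0.765)/(1 + 0.618×0.765) = 1.383/1.47277 = 0.9390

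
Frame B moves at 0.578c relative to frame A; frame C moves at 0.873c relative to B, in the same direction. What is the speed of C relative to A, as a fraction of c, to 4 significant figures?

Compose boost 2: (0.873 + 0.578)/(1 + 0.873×0.578) = 1.451/1.50459 = 0.9644

u ≈ 0.9644c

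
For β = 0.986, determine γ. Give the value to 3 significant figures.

γ = 1/√(1 − β²) = 1/√(1 − 0.986²) = 1/√(0.027804) = 6.00

γ ≈ 6.00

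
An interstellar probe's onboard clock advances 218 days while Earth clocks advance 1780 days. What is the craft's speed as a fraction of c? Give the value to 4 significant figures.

γ = Δt/τ₀ = 1780/218 = 8.16514
β = √(1 − 1/γ²) = √(1 − 1/8.16514²) = 0.9925

β ≈ 0.9925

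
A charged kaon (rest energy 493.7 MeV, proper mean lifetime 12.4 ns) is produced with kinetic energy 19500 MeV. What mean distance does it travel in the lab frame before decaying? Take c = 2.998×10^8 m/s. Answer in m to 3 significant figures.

d ≈ 151 m

γ = 1 + K/(m₀c²) = 1 + 19500/493.7 = 40.498
β = √(1 − 1/γ²) = 0.99970
Dilated lifetime: γτ₀ = 40.498 × 12.4 ns = 502.17 ns
d = βc·γτ₀ = 0.99970 × (2.998×10^8 m/s) × 5.0217×10^-7 s = 151 m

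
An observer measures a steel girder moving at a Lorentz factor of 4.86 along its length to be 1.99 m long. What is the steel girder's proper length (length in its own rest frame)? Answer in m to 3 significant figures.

L₀ ≈ 9.67 m

γ = 4.86 (given)
L₀ = γL = 4.86 × 1.99 = 9.67 m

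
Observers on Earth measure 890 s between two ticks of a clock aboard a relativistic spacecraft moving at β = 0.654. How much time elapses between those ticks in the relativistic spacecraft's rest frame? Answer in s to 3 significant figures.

τ₀ ≈ 673 s

γ = 1/√(1 − 0.654²) = 1.3219
Proper time: τ₀ = Δt/γ = 890/1.3219 = 673 s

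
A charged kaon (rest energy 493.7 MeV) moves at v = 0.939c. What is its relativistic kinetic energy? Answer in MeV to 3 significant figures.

γ = 1/√(1 − 0.939²) = 2.9077
K = (γ − 1)m₀c² = (2.9077 − 1) × 493.7 MeV = 1.9077 × 493.7 MeV = 942 MeV

K ≈ 942 MeV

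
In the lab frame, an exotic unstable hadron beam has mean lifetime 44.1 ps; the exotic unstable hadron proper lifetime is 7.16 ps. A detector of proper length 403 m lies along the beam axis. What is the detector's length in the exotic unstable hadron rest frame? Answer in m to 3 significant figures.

Time dilation ⇒ γ = Δt/τ₀ = 44.1/7.16 = 6.1592
Length contraction: L = L₀/γ = 403/6.1592 = 65.4 m

L ≈ 65.4 m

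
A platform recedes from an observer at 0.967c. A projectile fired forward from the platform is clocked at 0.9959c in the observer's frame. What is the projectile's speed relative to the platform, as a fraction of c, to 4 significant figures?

u' ≈ 0.7818c

Inverse velocity addition: u' = (u − v)/(1 − uv/c²)
= (0.9959 − 0.967)/(1 − 0.9959×0.967) = 0.02890/0.0369647 = 0.7818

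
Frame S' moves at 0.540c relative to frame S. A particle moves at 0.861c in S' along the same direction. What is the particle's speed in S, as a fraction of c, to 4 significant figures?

Relativistic velocity addition: u = (u' + v)/(1 + u'v/c²)
= (0.861 + 0.540)/(1 + 0.861×0.540) = 1.401/1.46494 = 0.9564

u ≈ 0.9564c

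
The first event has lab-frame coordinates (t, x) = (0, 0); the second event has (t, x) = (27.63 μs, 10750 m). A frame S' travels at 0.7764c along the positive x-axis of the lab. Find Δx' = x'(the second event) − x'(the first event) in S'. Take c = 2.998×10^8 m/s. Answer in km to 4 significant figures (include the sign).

γ = 1/√(1 − 0.7764²) = 1.58670
Δx' = γ(Δx − vΔt) = 1.58670 × (10750 m − 0.7764×(2.998×10^8 m/s)×27.63×10^-6 s)
= 1.58670 × (4318.71 m) = 6.852 km

Δx' ≈ 6.852 km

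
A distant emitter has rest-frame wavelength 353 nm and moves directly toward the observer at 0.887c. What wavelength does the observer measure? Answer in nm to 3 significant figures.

Relativistic Doppler: λ_obs = λ_src √((1−β)/(1+β))
= 353 × √(0.11300/1.8870) = 353 × 0.24471 = 86.4 nm

λ_obs ≈ 86.4 nm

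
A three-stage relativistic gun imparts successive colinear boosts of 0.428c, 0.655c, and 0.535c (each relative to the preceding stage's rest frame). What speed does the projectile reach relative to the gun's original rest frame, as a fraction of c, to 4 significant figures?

u ≈ 0.9507c

Compose boost 2: (0.655 + 0.428)/(1 + 0.655×0.428) = 1.083/1.28034 = 0.845869
Compose boost 3: (0.535 + 0.845869)/(1 + 0.535×0.845869) = 1.38087/1.45254 = 0.9507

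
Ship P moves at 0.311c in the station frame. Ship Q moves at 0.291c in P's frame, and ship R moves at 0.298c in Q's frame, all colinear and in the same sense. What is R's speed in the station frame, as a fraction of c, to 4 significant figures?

Compose boost 2: (0.291 + 0.311)/(1 + 0.291×0.311) = 0.6020/1.09050 = 0.552040
Compose boost 3: (0.298 + 0.552040)/(1 + 0.298×0.552040) = 0.850040/1.16451 = 0.7300

u ≈ 0.7300c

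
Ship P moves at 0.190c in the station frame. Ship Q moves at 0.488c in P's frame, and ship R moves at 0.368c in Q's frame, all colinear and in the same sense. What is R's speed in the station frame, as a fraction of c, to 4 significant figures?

u ≈ 0.8047c

Compose boost 2: (0.488 + 0.190)/(1 + 0.488×0.190) = 0.6780/1.09272 = 0.620470
Compose boost 3: (0.368 + 0.620470)/(1 + 0.368×0.620470) = 0.988470/1.22833 = 0.8047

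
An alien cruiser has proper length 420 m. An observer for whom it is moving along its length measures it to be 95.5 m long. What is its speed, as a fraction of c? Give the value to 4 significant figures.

γ = L₀/L = 420/95.5 = 4.39791
β = √(1 − 1/γ²) = 0.9738

β ≈ 0.9738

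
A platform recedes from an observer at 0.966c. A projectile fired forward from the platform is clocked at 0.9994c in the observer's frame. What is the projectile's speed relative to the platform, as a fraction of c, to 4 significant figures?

Inverse velocity addition: u' = (u − v)/(1 − uv/c²)
= (0.9994 − 0.966)/(1 − 0.9994×0.966) = 0.03340/0.0345796 = 0.9659

u' ≈ 0.9659c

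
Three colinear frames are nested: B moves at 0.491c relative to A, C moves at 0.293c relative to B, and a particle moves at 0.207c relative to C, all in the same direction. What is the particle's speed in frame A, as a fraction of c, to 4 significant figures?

Compose boost 2: (0.293 + 0.491)/(1 + 0.293×0.491) = 0.7840/1.14386 = 0.685397
Compose boost 3: (0.207 + 0.685397)/(1 + 0.207×0.685397) = 0.892397/1.14188 = 0.7815

u ≈ 0.7815c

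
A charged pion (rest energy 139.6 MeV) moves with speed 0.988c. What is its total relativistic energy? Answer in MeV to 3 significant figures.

E ≈ 904 MeV

γ = 1/√(1 − 0.988²) = 6.4744
E = γm₀c² = 6.4744 × 139.6 MeV = 904 MeV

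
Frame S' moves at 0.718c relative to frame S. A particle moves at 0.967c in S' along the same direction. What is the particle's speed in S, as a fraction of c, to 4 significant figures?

u ≈ 0.9945c

Relativistic velocity addition: u = (u' + v)/(1 + u'v/c²)
= (0.967 + 0.718)/(1 + 0.967×0.718) = 1.685/1.69431 = 0.9945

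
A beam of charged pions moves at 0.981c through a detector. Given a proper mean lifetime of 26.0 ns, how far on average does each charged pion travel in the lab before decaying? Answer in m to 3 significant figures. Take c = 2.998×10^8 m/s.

d ≈ 39.4 m

γ = 1/√(1 − 0.981²) = 5.1544
Dilated lifetime: Δt = γτ₀ = 5.1544 × 26.0 ns = 134.02 ns
d = vΔt = 0.981c × 134.02 ns = 2.9410×10^8 m/s × 1.3402×10^-7 s = 39.4 m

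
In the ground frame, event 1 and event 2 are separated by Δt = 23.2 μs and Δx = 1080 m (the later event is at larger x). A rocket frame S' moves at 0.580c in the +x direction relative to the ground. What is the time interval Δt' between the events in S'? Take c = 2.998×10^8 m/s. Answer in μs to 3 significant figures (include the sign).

Δt' ≈ 25.9 μs

γ = 1/√(1 − 0.580²) = 1.2276
Δt' = γ(Δt − vΔx/c²) = 1.2276 × (23.2 μs − 0.580×1080 m / (2.998×10^8 m/s))
= 1.2276 × (21.111 μs) = 25.9 μs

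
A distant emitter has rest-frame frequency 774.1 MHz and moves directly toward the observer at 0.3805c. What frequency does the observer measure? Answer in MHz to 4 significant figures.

f_obs ≈ 1156 MHz

Relativistic Doppler: f_obs = f_src √((1+β)/(1−β))
= 774.1 × √(1.38050/0.619500) = 774.1 × 1.49279 = 1156 MHz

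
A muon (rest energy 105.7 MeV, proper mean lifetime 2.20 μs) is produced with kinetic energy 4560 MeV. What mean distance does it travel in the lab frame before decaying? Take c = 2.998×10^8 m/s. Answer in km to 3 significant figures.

γ = 1 + K/(m₀c²) = 1 + 4560/105.7 = 44.141
β = √(1 − 1/γ²) = 0.99974
Dilated lifetime: γτ₀ = 44.141 × 2.20 μs = 97.110 μs
d = βc·γτ₀ = 0.99974 × (2.998×10^8 m/s) × 9.7110×10^-5 s = 29.1 km

d ≈ 29.1 km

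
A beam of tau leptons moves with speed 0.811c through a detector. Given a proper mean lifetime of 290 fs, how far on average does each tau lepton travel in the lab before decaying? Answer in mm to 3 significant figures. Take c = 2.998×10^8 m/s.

d ≈ 0.121 mm

γ = 1/√(1 − 0.811²) = 1.7093
Dilated lifetime: Δt = γτ₀ = 1.7093 × 290 fs = 495.69 fs
d = vΔt = 0.811c × 495.69 fs = 2.4314×10^8 m/s × 4.9569×10^-13 s = 0.121 mm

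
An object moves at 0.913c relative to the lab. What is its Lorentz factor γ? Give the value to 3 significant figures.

γ = 1/√(1 − β²) = 1/√(1 − 0.913²) = 1/√(0.16643) = 2.45

γ ≈ 2.45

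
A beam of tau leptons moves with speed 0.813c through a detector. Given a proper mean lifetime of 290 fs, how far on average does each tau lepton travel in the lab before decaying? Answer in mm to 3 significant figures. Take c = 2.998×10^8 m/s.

γ = 1/√(1 − 0.813²) = 1.7174
Dilated lifetime: Δt = γτ₀ = 1.7174 × 290 fs = 498.06 fs
d = vΔt = 0.813c × 498.06 fs = 2.4374×10^8 m/s × 4.9806×10^-13 s = 0.121 mm

d ≈ 0.121 mm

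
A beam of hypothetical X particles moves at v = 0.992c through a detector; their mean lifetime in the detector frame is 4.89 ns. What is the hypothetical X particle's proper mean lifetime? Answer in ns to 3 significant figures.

γ = 1/√(1 − 0.992²) = 7.9216
Proper time: τ₀ = Δt/γ = 4.89/7.9216 = 0.617 ns

τ₀ ≈ 0.617 ns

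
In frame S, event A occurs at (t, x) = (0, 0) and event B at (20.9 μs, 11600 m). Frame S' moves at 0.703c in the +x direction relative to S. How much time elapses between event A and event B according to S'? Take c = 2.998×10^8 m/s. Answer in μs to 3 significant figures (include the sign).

γ = 1/√(1 − 0.703²) = 1.4061
Δt' = γ(Δt − vΔx/c²) = 1.4061 × (20.9 μs − 0.703×11600 m / (2.998×10^8 m/s))
= 1.4061 × (-6.3008 μs) = -8.86 μs

Δt' ≈ -8.86 μs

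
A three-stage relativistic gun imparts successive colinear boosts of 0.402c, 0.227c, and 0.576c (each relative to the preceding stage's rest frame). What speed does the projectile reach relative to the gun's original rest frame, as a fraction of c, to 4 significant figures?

Compose boost 2: (0.227 + 0.402)/(1 + 0.227×0.402) = 0.6290/1.09125 = 0.576401
Compose boost 3: (0.576 + 0.576401)/(1 + 0.576×0.576401) = 1.15240/1.33201 = 0.8652

u ≈ 0.8652c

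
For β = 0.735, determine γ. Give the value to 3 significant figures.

γ = 1/√(1 − β²) = 1/√(1 − 0.735²) = 1/√(0.45978) = 1.47

γ ≈ 1.47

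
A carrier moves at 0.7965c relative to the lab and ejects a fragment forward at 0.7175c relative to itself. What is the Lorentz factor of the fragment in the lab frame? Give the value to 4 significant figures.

γ ≈ 3.731

u_lab = (0.7175 + 0.7965)/(1 + 0.7175×0.7965) = 1.5140/1.571489 = 0.9634177
γ = 1/√(1 − 0.9634177²) = 3.731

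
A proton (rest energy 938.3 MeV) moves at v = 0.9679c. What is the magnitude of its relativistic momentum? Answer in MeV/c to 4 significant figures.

γ = 1/√(1 − 0.9679²) = 3.97874
p = γβm₀c = 3.97874 × 0.9679 × 938.3 MeV/c = 3613 MeV/c

p ≈ 3613 MeV/c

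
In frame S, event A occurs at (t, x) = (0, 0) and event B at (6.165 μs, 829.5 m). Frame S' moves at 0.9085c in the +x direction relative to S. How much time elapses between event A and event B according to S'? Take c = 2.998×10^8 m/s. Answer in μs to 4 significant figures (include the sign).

Δt' ≈ 8.738 μs

γ = 1/√(1 − 0.9085²) = 2.39300
Δt' = γ(Δt − vΔx/c²) = 2.39300 × (6.165 μs − 0.9085×829.5 m / (2.998×10^8 m/s))
= 2.39300 × (3.65132 μs) = 8.738 μs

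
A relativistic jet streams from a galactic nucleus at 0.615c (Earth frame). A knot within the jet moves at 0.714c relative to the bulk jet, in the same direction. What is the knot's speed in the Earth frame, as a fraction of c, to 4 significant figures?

u ≈ 0.9235c

Relativistic velocity addition: u = (u' + v)/(1 + u'v/c²)
= (0.714 + 0.615)/(1 + 0.714×0.615) = 1.329/1.43911 = 0.9235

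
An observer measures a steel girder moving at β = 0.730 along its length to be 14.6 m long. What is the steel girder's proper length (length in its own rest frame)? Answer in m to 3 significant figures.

γ = 1/√(1 − 0.730²) = 1.4632
L₀ = γL = 1.4632 × 14.6 = 21.4 m

L₀ ≈ 21.4 m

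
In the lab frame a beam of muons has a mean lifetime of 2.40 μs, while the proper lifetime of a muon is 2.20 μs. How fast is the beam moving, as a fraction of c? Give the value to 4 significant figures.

β ≈ 0.3997

γ = Δt/τ₀ = 2.40/2.20 = 1.09091
β = √(1 − 1/γ²) = √(1 − 1/1.09091²) = 0.3997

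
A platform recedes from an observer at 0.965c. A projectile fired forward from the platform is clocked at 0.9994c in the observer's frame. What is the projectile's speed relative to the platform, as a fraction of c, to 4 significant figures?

u' ≈ 0.9669c

Inverse velocity addition: u' = (u − v)/(1 − uv/c²)
= (0.9994 − 0.965)/(1 − 0.9994×0.965) = 0.03440/0.0355790 = 0.9669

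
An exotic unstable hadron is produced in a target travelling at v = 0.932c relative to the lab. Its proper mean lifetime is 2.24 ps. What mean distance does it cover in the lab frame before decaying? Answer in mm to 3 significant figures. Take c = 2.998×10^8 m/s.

γ = 1/√(1 − 0.932²) = 2.7589
Dilated lifetime: Δt = γτ₀ = 2.7589 × 2.24 ps = 6.1800 ps
d = vΔt = 0.932c × 6.1800 ps = 2.7941×10^8 m/s × 6.1800×10^-12 s = 1.73 mm

d ≈ 1.73 mm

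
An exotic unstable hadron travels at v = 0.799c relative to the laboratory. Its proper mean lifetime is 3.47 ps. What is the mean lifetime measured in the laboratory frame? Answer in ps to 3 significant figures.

γ = 1/√(1 − 0.799²) = 1.6630
Time dilation: Δt = γτ₀ = 1.6630 × 3.47 ps = 5.77 ps

Δt ≈ 5.77 ps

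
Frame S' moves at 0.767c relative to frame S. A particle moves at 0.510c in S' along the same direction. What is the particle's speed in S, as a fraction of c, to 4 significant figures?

u ≈ 0.9179c

Relativistic velocity addition: u = (u' + v)/(1 + u'v/c²)
= (0.510 + 0.767)/(1 + 0.510×0.767) = 1.277/1.39117 = 0.9179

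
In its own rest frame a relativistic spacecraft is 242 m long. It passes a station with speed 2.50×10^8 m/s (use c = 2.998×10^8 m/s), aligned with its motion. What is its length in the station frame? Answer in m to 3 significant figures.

L ≈ 134 m

β = v/c = 2.50×10^8 / 2.998×10^8 = 0.83389
γ = 1/√(1 − 0.83389²) = 1.8118
Length contraction: L = L₀/γ = 242/1.8118 = 134 m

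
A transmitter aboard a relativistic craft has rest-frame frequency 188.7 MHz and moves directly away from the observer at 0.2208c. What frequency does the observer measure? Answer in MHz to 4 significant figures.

Relativistic Doppler: f_obs = f_src √((1−β)/(1+β))
= 188.7 × √(0.779200/1.22080) = 188.7 × 0.798918 = 150.8 MHz

f_obs ≈ 150.8 MHz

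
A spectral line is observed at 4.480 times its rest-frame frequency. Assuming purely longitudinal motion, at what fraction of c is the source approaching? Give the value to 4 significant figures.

β ≈ 0.9051

f_obs/f_src = √((1+β)/(1−β)) = 4.480  ⇒  (1+β)/(1−β) = 20.0704
β = |1 − D²|/(1 + D²) = |1 − 20.0704|/(1 + 20.0704) = 0.9051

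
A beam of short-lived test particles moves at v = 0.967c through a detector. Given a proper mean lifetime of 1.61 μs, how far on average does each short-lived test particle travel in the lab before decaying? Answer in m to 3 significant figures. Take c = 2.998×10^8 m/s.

d ≈ 1830 m

γ = 1/√(1 − 0.967²) = 3.9250
Dilated lifetime: Δt = γτ₀ = 3.9250 × 1.61 μs = 6.3193 μs
d = vΔt = 0.967c × 6.3193 μs = 2.8991×10^8 m/s × 6.3193×10^-6 s = 1830 m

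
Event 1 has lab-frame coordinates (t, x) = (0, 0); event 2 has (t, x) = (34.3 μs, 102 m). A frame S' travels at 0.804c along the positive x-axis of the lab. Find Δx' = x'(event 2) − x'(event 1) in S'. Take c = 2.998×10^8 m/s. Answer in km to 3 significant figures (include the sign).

γ = 1/√(1 − 0.804²) = 1.6817
Δx' = γ(Δx − vΔt) = 1.6817 × (102 m − 0.804×(2.998×10^8 m/s)×34.3×10^-6 s)
= 1.6817 × (-8165.6 m) = -13.7 km

Δx' ≈ -13.7 km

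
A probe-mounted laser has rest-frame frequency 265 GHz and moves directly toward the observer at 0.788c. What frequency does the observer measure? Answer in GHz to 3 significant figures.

Relativistic Doppler: f_obs = f_src √((1+β)/(1−β))
= 265 × √(1.7880/0.21200) = 265 × 2.9041 = 770 GHz

f_obs ≈ 770 GHz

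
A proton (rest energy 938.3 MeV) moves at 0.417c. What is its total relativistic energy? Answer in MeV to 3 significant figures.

E ≈ 1030 MeV

γ = 1/√(1 − 0.417²) = 1.1002
E = γm₀c² = 1.1002 × 938.3 MeV = 1030 MeV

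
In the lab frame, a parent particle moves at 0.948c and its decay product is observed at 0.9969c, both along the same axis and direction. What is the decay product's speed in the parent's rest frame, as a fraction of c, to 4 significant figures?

Inverse velocity addition: u' = (u − v)/(1 − uv/c²)
= (0.9969 − 0.948)/(1 − 0.9969×0.948) = 0.04890/0.0549388 = 0.8901

u' ≈ 0.8901c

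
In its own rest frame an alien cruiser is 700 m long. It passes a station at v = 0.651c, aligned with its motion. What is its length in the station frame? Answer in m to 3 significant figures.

γ = 1/√(1 − 0.651²) = 1.3174
Length contraction: L = L₀/γ = 700/1.3174 = 531 m

L ≈ 531 m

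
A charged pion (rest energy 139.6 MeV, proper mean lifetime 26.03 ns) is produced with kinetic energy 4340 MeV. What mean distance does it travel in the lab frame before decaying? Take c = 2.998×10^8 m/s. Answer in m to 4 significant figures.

d ≈ 250.3 m

γ = 1 + K/(m₀c²) = 1 + 4340/139.6 = 32.0888
β = √(1 − 1/γ²) = 0.999514
Dilated lifetime: γτ₀ = 32.0888 × 26.03 ns = 835.272 ns
d = βc·γτ₀ = 0.999514 × (2.998×10^8 m/s) × 8.35272×10^-7 s = 250.3 m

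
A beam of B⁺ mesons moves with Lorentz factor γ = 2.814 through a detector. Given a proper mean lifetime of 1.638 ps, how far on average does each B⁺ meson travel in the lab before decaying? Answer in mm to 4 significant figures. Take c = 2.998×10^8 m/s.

d ≈ 1.292 mm

β = √(1 − 1/γ²) = √(1 − 1/2.814²) = 0.934727
Dilated lifetime: Δt = γτ₀ = 2.814 × 1.638 ps = 4.60933 ps
d = vΔt = 0.934727c × 4.60933 ps = 2.80231×10^8 m/s × 4.60933×10^-12 s = 1.292 mm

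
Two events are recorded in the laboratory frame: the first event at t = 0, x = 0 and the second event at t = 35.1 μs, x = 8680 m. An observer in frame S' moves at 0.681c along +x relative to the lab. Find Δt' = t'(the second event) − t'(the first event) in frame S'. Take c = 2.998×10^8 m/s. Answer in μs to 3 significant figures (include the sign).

Δt' ≈ 21.0 μs

γ = 1/√(1 − 0.681²) = 1.3656
Δt' = γ(Δt − vΔx/c²) = 1.3656 × (35.1 μs − 0.681×8680 m / (2.998×10^8 m/s))
= 1.3656 × (15.383 μs) = 21.0 μs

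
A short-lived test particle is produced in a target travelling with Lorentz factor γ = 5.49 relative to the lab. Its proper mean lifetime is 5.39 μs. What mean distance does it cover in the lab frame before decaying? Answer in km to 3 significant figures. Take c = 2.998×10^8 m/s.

β = √(1 − 1/γ²) = √(1 − 1/5.49²) = 0.98327
Dilated lifetime: Δt = γτ₀ = 5.49 × 5.39 μs = 29.591 μs
d = vΔt = 0.98327c × 29.591 μs = 2.9478×10^8 m/s × 2.9591×10^-5 s = 8.72 km

d ≈ 8.72 km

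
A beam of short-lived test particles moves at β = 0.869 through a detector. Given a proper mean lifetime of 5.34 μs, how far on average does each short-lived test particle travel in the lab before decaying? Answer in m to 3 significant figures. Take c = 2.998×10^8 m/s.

d ≈ 2810 m

γ = 1/√(1 − 0.869²) = 2.0210
Dilated lifetime: Δt = γτ₀ = 2.0210 × 5.34 μs = 10.792 μs
d = vΔt = 0.869c × 10.792 μs = 2.6053×10^8 m/s × 1.0792×10^-5 s = 2810 m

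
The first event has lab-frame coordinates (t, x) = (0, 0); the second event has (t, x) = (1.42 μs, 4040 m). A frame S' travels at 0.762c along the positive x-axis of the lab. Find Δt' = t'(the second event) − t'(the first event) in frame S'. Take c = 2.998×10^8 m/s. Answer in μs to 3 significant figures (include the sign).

Δt' ≈ -13.7 μs

γ = 1/√(1 − 0.762²) = 1.5442
Δt' = γ(Δt − vΔx/c²) = 1.5442 × (1.42 μs − 0.762×4040 m / (2.998×10^8 m/s))
= 1.5442 × (-8.8484 μs) = -13.7 μs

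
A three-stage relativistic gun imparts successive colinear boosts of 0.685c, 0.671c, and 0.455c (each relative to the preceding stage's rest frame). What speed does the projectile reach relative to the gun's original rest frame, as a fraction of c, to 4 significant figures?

u ≈ 0.9728c

Compose boost 2: (0.671 + 0.685)/(1 + 0.671×0.685) = 1.356/1.45964 = 0.928999
Compose boost 3: (0.455 + 0.928999)/(1 + 0.455×0.928999) = 1.38400/1.42269 = 0.9728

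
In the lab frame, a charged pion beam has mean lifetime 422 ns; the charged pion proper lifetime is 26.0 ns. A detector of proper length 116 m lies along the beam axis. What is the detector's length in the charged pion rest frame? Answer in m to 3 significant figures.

L ≈ 7.15 m

Time dilation ⇒ γ = Δt/τ₀ = 422/26.0 = 16.231
Length contraction: L = L₀/γ = 116/16.231 = 7.15 m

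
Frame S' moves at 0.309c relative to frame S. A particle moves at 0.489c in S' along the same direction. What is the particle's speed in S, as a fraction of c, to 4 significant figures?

Relativistic velocity addition: u = (u' + v)/(1 + u'v/c²)
= (0.489 + 0.309)/(1 + 0.489×0.309) = 0.7980/1.15110 = 0.6932

u ≈ 0.6932c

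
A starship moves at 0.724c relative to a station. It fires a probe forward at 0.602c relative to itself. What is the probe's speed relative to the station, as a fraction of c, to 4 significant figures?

u ≈ 0.9235c

Relativistic velocity addition: u = (u' + v)/(1 + u'v/c²)
= (0.602 + 0.724)/(1 + 0.602×0.724) = 1.326/1.43585 = 0.9235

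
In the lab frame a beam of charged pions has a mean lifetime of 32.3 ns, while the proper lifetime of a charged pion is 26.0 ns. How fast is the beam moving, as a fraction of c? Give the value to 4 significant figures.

γ = Δt/τ₀ = 32.3/26.0 = 1.24231
β = √(1 − 1/γ²) = √(1 − 1/1.24231²) = 0.5933

β ≈ 0.5933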